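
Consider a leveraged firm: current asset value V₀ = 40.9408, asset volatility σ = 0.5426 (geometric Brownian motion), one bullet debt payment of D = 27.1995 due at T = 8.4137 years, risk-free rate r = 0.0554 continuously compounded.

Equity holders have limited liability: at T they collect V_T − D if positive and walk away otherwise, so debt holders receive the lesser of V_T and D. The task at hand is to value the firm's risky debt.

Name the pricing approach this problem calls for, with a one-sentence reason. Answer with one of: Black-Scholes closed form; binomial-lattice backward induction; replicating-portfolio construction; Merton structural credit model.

framework: Merton structural credit model

Key observation: the question is about default risk generated by asset-value dynamics against a debt face of 27.1995 — the structural framework prices exactly that.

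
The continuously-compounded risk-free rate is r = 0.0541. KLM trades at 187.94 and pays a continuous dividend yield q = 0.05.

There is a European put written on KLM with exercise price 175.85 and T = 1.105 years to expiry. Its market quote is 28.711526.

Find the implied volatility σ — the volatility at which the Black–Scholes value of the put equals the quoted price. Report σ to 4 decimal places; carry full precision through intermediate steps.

At σ = 0.4839 the Black–Scholes value reproduces the quote:
σ√T = 0.4839·√1.105 = 0.508671
d₁ = (ln(S/K) + (r−q+σ²/2)T) / (σ√T) = (ln(187.94/175.85) + (0.0541−0.05+0.4839²/2)·1.105) / 0.508671 = (0.066491 + 0.133903) / 0.508671 = 0.393958
d₂ = d₁ − σ√T = 0.393958 − 0.508671 = -0.114713
e^{−rT} = 0.941971
e^{−qT} = 0.946249
N(−d₁) = 0.346806,  N(−d₂) = 0.545664
V = K·e^{−rT}·N(−d₂) − S·e^{−qT}·N(−d₁) = 90.386805 − 61.675279 = 28.711526 (the quoted price), and the Black–Scholes price is strictly increasing in σ, so σ is unique

sigma = 0.4839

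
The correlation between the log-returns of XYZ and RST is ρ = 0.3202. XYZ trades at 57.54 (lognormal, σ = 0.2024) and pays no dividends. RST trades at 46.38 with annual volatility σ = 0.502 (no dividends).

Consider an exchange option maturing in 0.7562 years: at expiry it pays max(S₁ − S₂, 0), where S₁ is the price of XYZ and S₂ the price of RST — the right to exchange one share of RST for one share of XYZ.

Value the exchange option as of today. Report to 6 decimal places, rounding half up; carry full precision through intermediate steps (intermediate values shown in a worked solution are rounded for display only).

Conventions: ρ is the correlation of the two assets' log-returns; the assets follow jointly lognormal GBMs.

σ_eff = √(σ₁² + σ₂² − 2ρσ₁σ₂) = √(0.2024² + 0.502² − 2·0.3202·0.2024·0.502) = 0.477391
d₁ = (ln(S₁/S₂) + (q₂ − q₁ + σ_eff²/2)T) / (σ_eff√T) = (ln(57.54/46.38) + (0.0 − 0.0 + 0.113951)·0.7562) / 0.415138 = 0.726943
d₂ = d₁ − σ_eff√T = 0.726943 − 0.415138 = 0.311805
N(d₁) = 0.766370,  N(d₂) = 0.622406
V = S₁·e^{−q₁T}·N(d₁) − S₂·e^{−q₂T}·N(d₂) = 44.096911 − 28.867181 = 15.229730
Key observation: no risk-free rate is needed — with the second asset as numeraire the exchange option is a call on the ratio S₁/S₂, and r cancels out of the value.

exchange price = 15.229730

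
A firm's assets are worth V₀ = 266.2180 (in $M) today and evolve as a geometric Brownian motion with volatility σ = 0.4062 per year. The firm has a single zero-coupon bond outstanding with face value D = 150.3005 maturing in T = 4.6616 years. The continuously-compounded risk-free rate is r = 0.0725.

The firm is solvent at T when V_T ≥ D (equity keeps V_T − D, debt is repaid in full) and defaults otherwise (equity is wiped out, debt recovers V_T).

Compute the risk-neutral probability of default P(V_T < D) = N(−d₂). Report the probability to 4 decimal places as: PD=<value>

PD=0.2747

Apply the equity-as-call identities (strike 150.3005, horizon 4.6616 years):
d₁ = [ln(V₀/D) + (r + σ²/2)T] / (σ√T)
   = [ln(266.2180/150.3005) + (0.0725 + 0.5·0.4062²)·4.6616] / (0.4062·√4.6616)
   = [0.571679 + 0.722544] / 0.877016 = 1.475713
d₂ = d₁ − σ√T = 1.475713 − 0.877016 = 0.598697
risk-neutral PD = N(−d₂) = N(-0.598697) = 0.274688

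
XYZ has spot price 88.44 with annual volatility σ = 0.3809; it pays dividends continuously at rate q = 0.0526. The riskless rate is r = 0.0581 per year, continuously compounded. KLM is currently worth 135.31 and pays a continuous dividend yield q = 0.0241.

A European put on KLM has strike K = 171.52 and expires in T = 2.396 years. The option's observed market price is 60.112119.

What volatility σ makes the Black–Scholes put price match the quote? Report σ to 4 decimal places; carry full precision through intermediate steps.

sigma = 0.5893

At σ = 0.5893 the Black–Scholes value reproduces the quote:
σ√T = 0.5893·√2.396 = 0.912179
d₁ = (ln(S/K) + (r−q+σ²/2)T) / (σ√T) = (ln(135.31/171.52) + (0.0581−0.0241+0.5893²/2)·2.396) / 0.912179 = (-0.237131 + 0.497499) / 0.912179 = 0.285435
d₂ = d₁ − σ√T = 0.285435 − 0.912179 = -0.626744
e^{−rT} = 0.870047
e^{−qT} = 0.943892
N(−d₁) = 0.387656,  N(−d₂) = 0.734586
V = K·e^{−rT}·N(−d₂) − S·e^{−qT}·N(−d₁) = 109.622719 − 49.510600 = 60.112119 (the quoted price), and the Black–Scholes price is strictly increasing in σ, so σ is unique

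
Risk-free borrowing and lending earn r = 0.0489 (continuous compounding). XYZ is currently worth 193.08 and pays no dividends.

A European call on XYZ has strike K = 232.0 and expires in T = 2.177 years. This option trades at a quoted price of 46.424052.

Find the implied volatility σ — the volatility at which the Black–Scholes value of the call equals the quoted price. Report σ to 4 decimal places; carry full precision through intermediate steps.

At σ = 0.4644 the Black–Scholes value reproduces the quote:
σ√T = 0.4644·√2.177 = 0.685206
d₁ = (ln(S/K) + (r+σ²/2)T) / (σ√T) = (ln(193.08/232.0) + (0.0489+0.4644²/2)·2.177) / 0.685206 = (-0.183633 + 0.341209) / 0.685206 = 0.229969
d₂ = d₁ − σ√T = 0.229969 − 0.685206 = -0.455237
e^{−rT} = 0.899015
N(d₁) = 0.590942,  N(d₂) = 0.324469
V = S·N(d₁) − K·e^{−rT}·N(d₂) = 114.099120 − 67.675068 = 46.424052 (the observed quote) — the price is monotone increasing in volatility, hence this σ is the only solution

sigma = 0.4644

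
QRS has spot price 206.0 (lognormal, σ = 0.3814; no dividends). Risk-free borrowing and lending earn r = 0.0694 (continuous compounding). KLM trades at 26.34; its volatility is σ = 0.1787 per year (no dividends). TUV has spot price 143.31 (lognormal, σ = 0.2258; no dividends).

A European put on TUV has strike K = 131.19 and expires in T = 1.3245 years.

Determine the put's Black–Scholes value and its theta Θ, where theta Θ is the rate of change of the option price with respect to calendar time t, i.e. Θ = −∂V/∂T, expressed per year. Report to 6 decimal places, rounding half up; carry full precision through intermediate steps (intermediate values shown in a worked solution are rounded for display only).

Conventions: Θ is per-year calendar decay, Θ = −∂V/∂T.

price = 4.890682
Θ = -1.616240

σ√T = 0.2258·√1.3245 = 0.259866
d₁ = (ln(S/K) + (r+σ²/2)T) / (σ√T) = (ln(143.31/131.19) + (0.0694+0.2258²/2)·1.3245) / 0.259866 = (0.088363 + 0.125686) / 0.259866 = 0.823689
d₂ = d₁ − σ√T = 0.823689 − 0.259866 = 0.563823
e^{−rT} = 0.912178
N(−d₁) = 0.205058,  N(−d₂) = 0.286437
Put price V = K·e^{−rT}·N(−d₂) − S·N(−d₁) = 34.277563 − 29.386881 = 4.890682
φ(d₁) = (1/√(2π))·e^{−d₁²/2} = 0.284173
Θ = −S·φ(d₁)·σ/(2√T) + r·K·e^{−rT}·N(−d₂) = −3.995103 + 2.378863 = -1.616240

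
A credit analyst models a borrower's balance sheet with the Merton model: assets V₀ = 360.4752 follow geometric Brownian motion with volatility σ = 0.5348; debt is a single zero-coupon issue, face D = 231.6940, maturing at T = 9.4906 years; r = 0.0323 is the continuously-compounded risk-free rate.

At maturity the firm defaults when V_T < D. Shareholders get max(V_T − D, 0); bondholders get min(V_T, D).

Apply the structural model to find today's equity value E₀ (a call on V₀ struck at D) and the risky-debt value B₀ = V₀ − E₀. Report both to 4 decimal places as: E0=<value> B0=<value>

Equity is a call on the firm's assets struck at D = 231.6940:
d₁ = [ln(V₀/D) + (r + σ²/2)T] / (σ√T)
   = [ln(360.4752/231.6940) + (0.0323 + 0.5·0.5348²)·9.4906] / (0.5348·√9.4906)
   = [0.442006 + 1.663755] / 1.647549 = 1.278117
d₂ = d₁ − σ√T = 1.278117 − 1.647549 = -0.369431
N(d₁) = 0.899396,  N(d₂) = 0.355903,  e^(−rT) = 0.735984
E₀ = V₀·N(d₁) − D·e^(−rT)·N(d₂)
   = 360.4752·0.899396 − 231.6940·0.735984·0.355903 = 263.520211
B₀ = V₀ − E₀ = 360.4752 − 263.520211 = 96.954989

E0=263.5202 B0=96.9550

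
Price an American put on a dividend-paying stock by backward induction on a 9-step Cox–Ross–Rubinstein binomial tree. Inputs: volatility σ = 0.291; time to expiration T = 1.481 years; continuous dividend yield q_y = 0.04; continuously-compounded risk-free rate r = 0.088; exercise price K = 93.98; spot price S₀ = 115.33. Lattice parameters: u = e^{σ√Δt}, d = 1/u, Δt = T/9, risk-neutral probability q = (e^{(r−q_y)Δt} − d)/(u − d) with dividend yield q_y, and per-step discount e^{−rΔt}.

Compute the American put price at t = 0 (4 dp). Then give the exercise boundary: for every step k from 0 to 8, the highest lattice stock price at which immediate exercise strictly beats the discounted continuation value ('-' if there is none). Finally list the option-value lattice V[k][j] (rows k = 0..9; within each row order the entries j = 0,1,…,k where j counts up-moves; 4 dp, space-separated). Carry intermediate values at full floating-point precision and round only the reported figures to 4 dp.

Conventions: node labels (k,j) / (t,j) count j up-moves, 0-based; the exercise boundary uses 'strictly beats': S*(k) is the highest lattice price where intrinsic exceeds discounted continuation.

price = 4.5737
boundary = - - - - - 63.9160 71.9244 63.9160 71.9244
tree:
4.5737
7.0780 2.2417
10.6776 3.7408 0.8315
15.6359 6.1078 1.5201 0.1780
22.1175 9.7104 2.7395 0.3641 0.0000
30.0640 14.9384 4.8472 0.7448 0.0000 0.0000
37.1807 22.0556 8.3674 1.5237 0.0000 0.0000 0.0000
43.5049 30.0640 13.9492 3.1170 0.0000 0.0000 0.0000 0.0000
49.1250 37.1807 22.0556 6.3763 0.0000 0.0000 0.0000 0.0000 0.0000
54.1194 43.5049 30.0640 13.0438 0.0000 0.0000 0.0000 0.0000 0.0000 0.0000

Δt=0.16456  u=1.12530  d=0.88866  q=0.50403  discount=0.98562
step 9 (expiry): payoffs max(K−S,0) = 54.1194 43.5049 30.0640 13.0438 0.0000 0.0000 0.0000 0.0000 0.0000 0.0000
step 8: (k=8,j=0): S=44.8550, K−S=49.1250, hold=48.0682 ⇒ V=49.1250 exercise | (k=8,j=1): S=56.7993, K−S=37.1807, hold=36.2022 ⇒ V=37.1807 exercise | (k=8,j=2): S=71.9244, K−S=22.0556, hold=21.1763 ⇒ V=22.0556 exercise | (k=8,j=3): S=91.0771, K−S=2.9029, hold=6.3763 ⇒ V=6.3763 continue | (k=8,j=4): S=115.3300, K−S=0.0000, hold=0.0000 ⇒ V=0.0000 continue | (k=8,j=5): S=146.0412, K−S=0.0000, hold=0.0000 ⇒ V=0.0000 continue | (k=8,j=6): S=184.9304, K−S=0.0000, hold=0.0000 ⇒ V=0.0000 continue | (k=8,j=7): S=234.1754, K−S=0.0000, hold=0.0000 ⇒ V=0.0000 continue | (k=8,j=8): S=296.5338, K−S=0.0000, hold=0.0000 ⇒ V=0.0000 continue  boundary S*=71.9244
step 7: (k=7,j=0): S=50.4751, K−S=43.5049, hold=42.4850 ⇒ V=43.5049 exercise | (k=7,j=1): S=63.9160, K−S=30.0640, hold=29.1322 ⇒ V=30.0640 exercise | (k=7,j=2): S=80.9362, K−S=13.0438, hold=13.9492 ⇒ V=13.9492 continue | (k=7,j=3): S=102.4887, K−S=0.0000, hold=3.1170 ⇒ V=3.1170 continue | (k=7,j=4): S=129.7803, K−S=0.0000, hold=0.0000 ⇒ V=0.0000 continue | (k=7,j=5): S=164.3394, K−S=0.0000, hold=0.0000 ⇒ V=0.0000 continue | (k=7,j=6): S=208.1013, K−S=0.0000, hold=0.0000 ⇒ V=0.0000 continue | (k=7,j=7): S=263.5164, K−S=0.0000, hold=0.0000 ⇒ V=0.0000 continue  boundary S*=63.9160
step 6: (k=6,j=0): S=56.7993, K−S=37.1807, hold=36.2022 ⇒ V=37.1807 exercise | (k=6,j=1): S=71.9244, K−S=22.0556, hold=21.6261 ⇒ V=22.0556 exercise | (k=6,j=2): S=91.0771, K−S=2.9029, hold=8.3674 ⇒ V=8.3674 continue | (k=6,j=3): S=115.3300, K−S=0.0000, hold=1.5237 ⇒ V=1.5237 continue | (k=6,j=4): S=146.0412, K−S=0.0000, hold=0.0000 ⇒ V=0.0000 continue | (k=6,j=5): S=184.9304, K−S=0.0000, hold=0.0000 ⇒ V=0.0000 continue | (k=6,j=6): S=234.1754, K−S=0.0000, hold=0.0000 ⇒ V=0.0000 continue  boundary S*=71.9244
step 5: (k=5,j=0): S=63.9160, K−S=30.0640, hold=29.1322 ⇒ V=30.0640 exercise | (k=5,j=1): S=80.9362, K−S=13.0438, hold=14.9384 ⇒ V=14.9384 continue | (k=5,j=2): S=102.4887, K−S=0.0000, hold=4.8472 ⇒ V=4.8472 continue | (k=5,j=3): S=129.7803, K−S=0.0000, hold=0.7448 ⇒ V=0.7448 continue | (k=5,j=4): S=164.3394, K−S=0.0000, hold=0.0000 ⇒ V=0.0000 continue | (k=5,j=5): S=208.1013, K−S=0.0000, hold=0.0000 ⇒ V=0.0000 continue  boundary S*=63.9160
step 4: (k=4,j=0): S=71.9244, K−S=22.0556, hold=22.1175 ⇒ V=22.1175 continue | (k=4,j=1): S=91.0771, K−S=2.9029, hold=9.7104 ⇒ V=9.7104 continue | (k=4,j=2): S=115.3300, K−S=0.0000, hold=2.7395 ⇒ V=2.7395 continue | (k=4,j=3): S=146.0412, K−S=0.0000, hold=0.3641 ⇒ V=0.3641 continue | (k=4,j=4): S=184.9304, K−S=0.0000, hold=0.0000 ⇒ V=0.0000 continue  boundary S*=-
step 3: (k=3,j=0): S=80.9362, K−S=13.0438, hold=15.6359 ⇒ V=15.6359 continue | (k=3,j=1): S=102.4887, K−S=0.0000, hold=6.1078 ⇒ V=6.1078 continue | (k=3,j=2): S=129.7803, K−S=0.0000, hold=1.5201 ⇒ V=1.5201 continue | (k=3,j=3): S=164.3394, K−S=0.0000, hold=0.1780 ⇒ V=0.1780 continue  boundary S*=-
step 2: (k=2,j=0): S=91.0771, K−S=2.9029, hold=10.6776 ⇒ V=10.6776 continue | (k=2,j=1): S=115.3300, K−S=0.0000, hold=3.7408 ⇒ V=3.7408 continue | (k=2,j=2): S=146.0412, K−S=0.0000, hold=0.8315 ⇒ V=0.8315 continue  boundary S*=-
step 1: (k=1,j=0): S=102.4887, K−S=0.0000, hold=7.0780 ⇒ V=7.0780 continue | (k=1,j=1): S=129.7803, K−S=0.0000, hold=2.2417 ⇒ V=2.2417 continue  boundary S*=-
step 0: (k=0,j=0): S=115.3300, K−S=0.0000, hold=4.5737 ⇒ V=4.5737 continue  boundary S*=-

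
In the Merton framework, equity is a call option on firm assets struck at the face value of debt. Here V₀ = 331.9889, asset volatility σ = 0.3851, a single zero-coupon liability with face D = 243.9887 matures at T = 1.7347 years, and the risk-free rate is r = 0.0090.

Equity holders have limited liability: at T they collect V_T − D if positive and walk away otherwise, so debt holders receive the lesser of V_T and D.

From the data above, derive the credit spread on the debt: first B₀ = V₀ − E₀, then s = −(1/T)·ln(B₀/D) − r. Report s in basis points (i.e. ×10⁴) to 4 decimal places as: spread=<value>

spread=561.7959

With assets at 331.9889 and a single debt payment of 243.9887 at 1.7347 years:
d₁ = [ln(V₀/D) + (r + σ²/2)T] / (σ√T)
   = [ln(331.9889/243.9887) + (0.0090 + 0.5·0.3851²)·1.7347] / (0.3851·√1.7347)
   = [0.307980 + 0.144242] / 0.507208 = 0.891591
d₂ = d₁ − σ√T = 0.891591 − 0.507208 = 0.384383
N(d₁) = 0.813694,  N(d₂) = 0.649653,  e^(−rT) = 0.984509
E₀ = V₀·N(d₁) − D·e^(−rT)·N(d₂)
   = 331.9889·0.813694 − 243.9887·0.984509·0.649653 = 114.084841
B₀ = V₀ − E₀ = 331.9889 − 114.084841 = 217.904059
spread = −(1/T)·ln(B₀/D) − r = −(1/1.7347)·ln(217.904059/243.9887) − 0.0090 = 0.05617959
in basis points: 0.05617959 × 10⁴ = 561.7959 bp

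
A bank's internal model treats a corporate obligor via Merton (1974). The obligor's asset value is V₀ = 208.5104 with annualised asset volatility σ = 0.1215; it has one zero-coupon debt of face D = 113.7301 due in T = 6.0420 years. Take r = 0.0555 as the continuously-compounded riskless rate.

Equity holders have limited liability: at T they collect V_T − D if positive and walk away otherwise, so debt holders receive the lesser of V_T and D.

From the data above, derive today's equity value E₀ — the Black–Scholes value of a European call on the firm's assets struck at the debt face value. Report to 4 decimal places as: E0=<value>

E0=127.1904

Work the structural quantities from V₀ = 208.5104 against face 113.7301:
d₁ = [ln(V₀/D) + (r + σ²/2)T] / (σ√T)
   = [ln(208.5104/113.7301) + (0.0555 + 0.5·0.1215²)·6.0420] / (0.1215·√6.0420)
   = [0.606161 + 0.379928] / 0.298653 = 3.301789
d₂ = d₁ − σ√T = 3.301789 − 0.298653 = 3.003136
N(d₁) = 0.999520,  N(d₂) = 0.998664,  e^(−rT) = 0.715101
E₀ = V₀·N(d₁) − D·e^(−rT)·N(d₂)
   = 208.5104·0.999520 − 113.7301·0.715101·0.998664 = 127.190354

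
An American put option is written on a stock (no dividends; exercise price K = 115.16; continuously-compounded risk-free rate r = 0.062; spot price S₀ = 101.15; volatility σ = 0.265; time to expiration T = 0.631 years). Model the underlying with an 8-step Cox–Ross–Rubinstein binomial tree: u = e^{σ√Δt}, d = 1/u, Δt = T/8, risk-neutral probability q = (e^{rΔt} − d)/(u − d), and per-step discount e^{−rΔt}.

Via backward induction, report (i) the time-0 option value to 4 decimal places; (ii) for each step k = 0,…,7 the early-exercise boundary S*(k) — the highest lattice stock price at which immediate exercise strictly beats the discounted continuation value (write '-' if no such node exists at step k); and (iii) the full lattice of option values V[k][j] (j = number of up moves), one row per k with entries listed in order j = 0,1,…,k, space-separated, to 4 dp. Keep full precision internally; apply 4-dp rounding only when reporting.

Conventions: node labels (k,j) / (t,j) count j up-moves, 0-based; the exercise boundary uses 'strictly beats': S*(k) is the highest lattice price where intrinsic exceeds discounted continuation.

Δt=0.07888, u=1.07726, d=0.92828, q=0.51431, disc=e^(-rΔt)=0.99512
k=8 terminal: V=max(K-S,0) → 59.3915 50.4408 40.0535 27.9991 14.0100 0.0000 0.0000 0.0000 0.0000
k=7: j=0 S=60.0774 intr=55.0826 cont=54.5208 V=55.0826[EX]; j=1 S=69.7197 intr=45.4403 cont=44.8786 V=45.4403[EX]; j=2 S=80.9095 intr=34.2505 cont=33.6887 V=34.2505[EX]; j=3 S=93.8953 intr=21.2647 cont=20.7029 V=21.2647[EX]; j=4 S=108.9652 intr=6.1948 cont=6.7714 V=6.7714[hold]; j=5 S=126.4539 intr=0.0000 cont=0.0000 V=0.0000[hold]; j=6 S=146.7495 intr=0.0000 cont=0.0000 V=0.0000[hold]; j=7 S=170.3024 intr=0.0000 cont=0.0000 V=0.0000[hold]  S*(7)=93.8953
k=6: j=0 S=64.7192 intr=50.4408 cont=49.8790 V=50.4408[EX]; j=1 S=75.1065 intr=40.0535 cont=39.4917 V=40.0535[EX]; j=2 S=87.1609 intr=27.9991 cont=27.4373 V=27.9991[EX]; j=3 S=101.1500 intr=14.0100 cont=13.7433 V=14.0100[EX]; j=4 S=117.3843 intr=0.0000 cont=3.2728 V=3.2728[hold]; j=5 S=136.2242 intr=0.0000 cont=0.0000 V=0.0000[hold]; j=6 S=158.0879 intr=0.0000 cont=0.0000 V=0.0000[hold]  S*(6)=101.1500
k=5: j=0 S=69.7197 intr=45.4403 cont=44.8786 V=45.4403[EX]; j=1 S=80.9095 intr=34.2505 cont=33.6887 V=34.2505[EX]; j=2 S=93.8953 intr=21.2647 cont=20.7029 V=21.2647[EX]; j=3 S=108.9652 intr=6.1948 cont=8.4464 V=8.4464[hold]; j=4 S=126.4539 intr=0.0000 cont=1.5818 V=1.5818[hold]; j=5 S=146.7495 intr=0.0000 cont=0.0000 V=0.0000[hold]  S*(5)=93.8953
k=4: j=0 S=75.1065 intr=40.0535 cont=39.4917 V=40.0535[EX]; j=1 S=87.1609 intr=27.9991 cont=27.4373 V=27.9991[EX]; j=2 S=101.1500 intr=14.0100 cont=14.6006 V=14.6006[hold]; j=3 S=117.3843 intr=0.0000 cont=4.8919 V=4.8919[hold]; j=4 S=136.2242 intr=0.0000 cont=0.7645 V=0.7645[hold]  S*(4)=87.1609
k=3: j=0 S=80.9095 intr=34.2505 cont=33.6887 V=34.2505[EX]; j=1 S=93.8953 intr=21.2647 cont=21.0052 V=21.2647[EX]; j=2 S=108.9652 intr=6.1948 cont=9.5605 V=9.5605[hold]; j=3 S=126.4539 intr=0.0000 cont=2.7557 V=2.7557[hold]  S*(3)=93.8953
k=2: j=0 S=87.1609 intr=27.9991 cont=27.4373 V=27.9991[EX]; j=1 S=101.1500 intr=14.0100 cont=15.1708 V=15.1708[hold]; j=2 S=117.3843 intr=0.0000 cont=6.0311 V=6.0311[hold]  S*(2)=87.1609
k=1: j=0 S=93.8953 intr=21.2647 cont=21.2970 V=21.2970[hold]; j=1 S=108.9652 intr=6.1948 cont=10.4191 V=10.4191[hold]  S*(1)=-
k=0: j=0 S=101.1500 intr=14.0100 cont=15.6259 V=15.6259[hold]  S*(0)=-

price = 15.6259
boundary = - - 87.1609 93.8953 87.1609 93.8953 101.1500 93.8953
tree:
15.6259
21.2970 10.4191
27.9991 15.1708 6.0311
34.2505 21.2647 9.5605 2.7557
40.0535 27.9991 14.6006 4.8919 0.7645
45.4403 34.2505 21.2647 8.4464 1.5818 0.0000
50.4408 40.0535 27.9991 14.0100 3.2728 0.0000 0.0000
55.0826 45.4403 34.2505 21.2647 6.7714 0.0000 0.0000 0.0000
59.3915 50.4408 40.0535 27.9991 14.0100 0.0000 0.0000 0.0000 0.0000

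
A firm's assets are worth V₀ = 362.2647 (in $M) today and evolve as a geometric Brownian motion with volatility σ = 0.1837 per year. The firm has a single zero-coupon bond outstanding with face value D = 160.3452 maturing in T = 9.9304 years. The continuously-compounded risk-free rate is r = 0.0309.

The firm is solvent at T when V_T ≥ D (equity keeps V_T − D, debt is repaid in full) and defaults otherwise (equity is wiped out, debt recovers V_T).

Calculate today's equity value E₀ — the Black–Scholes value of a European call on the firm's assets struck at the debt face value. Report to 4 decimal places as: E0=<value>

Work the structural quantities from V₀ = 362.2647 against face 160.3452:
d₁ = [ln(V₀/D) + (r + σ²/2)T] / (σ√T)
   = [ln(362.2647/160.3452) + (0.0309 + 0.5·0.1837²)·9.9304] / (0.1837·√9.9304)
   = [0.815046 + 0.474403] / 0.578885 = 2.227470
d₂ = d₁ − σ√T = 2.227470 − 0.578885 = 1.648585
N(d₁) = 0.987042,  N(d₂) = 0.950384,  e^(−rT) = 0.735761
E₀ = V₀·N(d₁) − D·e^(−rT)·N(d₂)
   = 362.2647·0.987042 − 160.3452·0.735761·0.950384 = 245.448215

E0=245.4482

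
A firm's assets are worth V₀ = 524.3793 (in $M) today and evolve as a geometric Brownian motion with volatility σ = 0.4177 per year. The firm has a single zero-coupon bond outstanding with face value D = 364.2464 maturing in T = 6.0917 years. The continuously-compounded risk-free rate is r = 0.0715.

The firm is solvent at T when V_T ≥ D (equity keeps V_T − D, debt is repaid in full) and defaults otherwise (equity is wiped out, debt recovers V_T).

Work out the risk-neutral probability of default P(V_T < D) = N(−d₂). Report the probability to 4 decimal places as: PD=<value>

Apply the equity-as-call identities (strike 364.2464, horizon 6.0917 years):
d₁ = [ln(V₀/D) + (r + σ²/2)T] / (σ√T)
   = [ln(524.3793/364.2464) + (0.0715 + 0.5·0.4177²)·6.0917] / (0.4177·√6.0917)
   = [0.364385 + 0.966976] / 1.030941 = 1.291404
d₂ = d₁ − σ√T = 1.291404 − 1.030941 = 0.260463
risk-neutral PD = N(−d₂) = N(-0.260463) = 0.397253

PD=0.3973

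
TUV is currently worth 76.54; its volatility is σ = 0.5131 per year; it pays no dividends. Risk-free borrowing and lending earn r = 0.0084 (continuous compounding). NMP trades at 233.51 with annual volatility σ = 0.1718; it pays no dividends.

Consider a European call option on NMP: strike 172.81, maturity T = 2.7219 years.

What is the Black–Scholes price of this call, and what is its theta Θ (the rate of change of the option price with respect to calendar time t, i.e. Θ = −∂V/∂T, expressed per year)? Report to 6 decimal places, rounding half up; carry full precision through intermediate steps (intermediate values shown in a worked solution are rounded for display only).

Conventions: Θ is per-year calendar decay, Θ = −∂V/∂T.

price = 68.130005
Θ = -3.319814

σ√T = 0.1718·√2.7219 = 0.283439
d₁ = (ln(S/K) + (r+σ²/2)T) / (σ√T) = (ln(233.51/172.81) + (0.0084+0.1718²/2)·2.7219) / 0.283439 = (0.301032 + 0.063033) / 0.283439 = 1.284457
d₂ = d₁ − σ√T = 1.284457 − 0.283439 = 1.001018
e^{−rT} = 0.977395
N(d₁) = 0.900509,  N(d₂) = 0.841591
Call price V = S·N(d₁) − K·e^{−rT}·N(d₂) = 210.277845 − 142.147840 = 68.130005
φ(d₁) = (1/√(2π))·e^{−d₁²/2} = 0.174845
Θ = −S·φ(d₁)·σ/(2√T) − r·K·e^{−rT}·N(d₂) = −2.125772 − 1.194042 = -3.319814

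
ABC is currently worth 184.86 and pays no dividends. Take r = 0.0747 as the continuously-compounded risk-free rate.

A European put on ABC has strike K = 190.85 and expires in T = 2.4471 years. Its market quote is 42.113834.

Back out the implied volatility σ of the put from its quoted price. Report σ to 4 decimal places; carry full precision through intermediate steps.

At σ = 0.5189 the Black–Scholes value reproduces the quote:
σ√T = 0.5189·√2.4471 = 0.811726
d₁ = (ln(S/K) + (r+σ²/2)T) / (σ√T) = (ln(184.86/190.85) + (0.0747+0.5189²/2)·2.4471) / 0.811726 = (-0.031889 + 0.512248) / 0.811726 = 0.591775
d₂ = d₁ − σ√T = 0.591775 − 0.811726 = -0.219951
e^{−rT} = 0.832936
N(−d₁) = 0.277001,  N(−d₂) = 0.587045
V = K·e^{−rT}·N(−d₂) − S·N(−d₁) = 93.320186 − 51.206352 = 42.113834 (matching the quote); vega is positive throughout, so no other σ reproduces this price

sigma = 0.5189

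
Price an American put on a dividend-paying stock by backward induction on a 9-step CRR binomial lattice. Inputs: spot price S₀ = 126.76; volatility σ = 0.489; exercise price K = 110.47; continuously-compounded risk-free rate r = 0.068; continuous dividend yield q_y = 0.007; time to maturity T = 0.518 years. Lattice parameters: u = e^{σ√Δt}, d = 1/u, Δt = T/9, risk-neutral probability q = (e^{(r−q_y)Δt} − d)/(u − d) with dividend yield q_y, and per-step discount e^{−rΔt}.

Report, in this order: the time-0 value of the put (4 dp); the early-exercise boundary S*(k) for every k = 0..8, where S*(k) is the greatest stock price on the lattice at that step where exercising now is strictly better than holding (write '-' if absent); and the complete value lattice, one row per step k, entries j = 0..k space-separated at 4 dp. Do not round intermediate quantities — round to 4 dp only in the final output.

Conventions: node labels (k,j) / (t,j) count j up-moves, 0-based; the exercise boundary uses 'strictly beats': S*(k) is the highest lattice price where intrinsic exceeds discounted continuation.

price = 8.2422
boundary = - - - - - 70.5077 79.2840 89.1528 79.2840
tree:
8.2422
12.0519 4.2741
17.1486 6.7516 1.6849
23.6360 10.4165 2.9247 0.3855
31.3926 15.6121 4.9982 0.7525 0.0000
39.9623 22.5704 8.3690 1.4687 0.0000 0.0000
47.7671 31.1860 13.6283 2.8667 0.0000 0.0000 0.0000
54.7080 39.9623 21.3172 5.5954 0.0000 0.0000 0.0000 0.0000
60.8806 47.7671 31.1860 10.9215 0.0000 0.0000 0.0000 0.0000 0.0000
66.3699 54.7080 39.9623 21.3172 0.0000 0.0000 0.0000 0.0000 0.0000 0.0000

Δt=0.05756, u=1.12447, d=0.88931, q=0.48566, disc=e^(-rΔt)=0.99609
k=9 terminal: V=max(K-S,0) → 66.3699 54.7080 39.9623 21.3172 0.0000 0.0000 0.0000 0.0000 0.0000 0.0000
k=8: j=0 S=49.5894 intr=60.8806 cont=60.4690 V=60.8806[EX]; j=1 S=62.7029 intr=47.7671 cont=47.3609 V=47.7671[EX]; j=2 S=79.2840 intr=31.1860 cont=30.7864 V=31.1860[EX]; j=3 S=100.2499 intr=10.2201 cont=10.9215 V=10.9215[hold]; j=4 S=126.7600 intr=0.0000 cont=0.0000 V=0.0000[hold]; j=5 S=160.2804 intr=0.0000 cont=0.0000 V=0.0000[hold]; j=6 S=202.6650 intr=0.0000 cont=0.0000 V=0.0000[hold]; j=7 S=256.2578 intr=0.0000 cont=0.0000 V=0.0000[hold]; j=8 S=324.0226 intr=0.0000 cont=0.0000 V=0.0000[hold]  S*(8)=79.2840
k=7: j=0 S=55.7620 intr=54.7080 cont=54.2990 V=54.7080[EX]; j=1 S=70.5077 intr=39.9623 cont=39.5592 V=39.9623[EX]; j=2 S=89.1528 intr=21.3172 cont=21.2609 V=21.3172[EX]; j=3 S=112.7283 intr=0.0000 cont=5.5954 V=5.5954[hold]; j=4 S=142.5382 intr=0.0000 cont=0.0000 V=0.0000[hold]; j=5 S=180.2311 intr=0.0000 cont=0.0000 V=0.0000[hold]; j=6 S=227.8914 intr=0.0000 cont=0.0000 V=0.0000[hold]; j=7 S=288.1550 intr=0.0000 cont=0.0000 V=0.0000[hold]  S*(7)=89.1528
k=6: j=0 S=62.7029 intr=47.7671 cont=47.3609 V=47.7671[EX]; j=1 S=79.2840 intr=31.1860 cont=30.7864 V=31.1860[EX]; j=2 S=100.2499 intr=10.2201 cont=13.6283 V=13.6283[hold]; j=3 S=126.7600 intr=0.0000 cont=2.8667 V=2.8667[hold]; j=4 S=160.2804 intr=0.0000 cont=0.0000 V=0.0000[hold]; j=5 S=202.6650 intr=0.0000 cont=0.0000 V=0.0000[hold]; j=6 S=256.2578 intr=0.0000 cont=0.0000 V=0.0000[hold]  S*(6)=79.2840
k=5: j=0 S=70.5077 intr=39.9623 cont=39.5592 V=39.9623[EX]; j=1 S=89.1528 intr=21.3172 cont=22.5704 V=22.5704[hold]; j=2 S=112.7283 intr=0.0000 cont=8.3690 V=8.3690[hold]; j=3 S=142.5382 intr=0.0000 cont=1.4687 V=1.4687[hold]; j=4 S=180.2311 intr=0.0000 cont=0.0000 V=0.0000[hold]; j=5 S=227.8914 intr=0.0000 cont=0.0000 V=0.0000[hold]  S*(5)=70.5077
k=4: j=0 S=79.2840 intr=31.1860 cont=31.3926 V=31.3926[hold]; j=1 S=100.2499 intr=10.2201 cont=15.6121 V=15.6121[hold]; j=2 S=126.7600 intr=0.0000 cont=4.9982 V=4.9982[hold]; j=3 S=160.2804 intr=0.0000 cont=0.7525 V=0.7525[hold]; j=4 S=202.6650 intr=0.0000 cont=0.0000 V=0.0000[hold]  S*(4)=-
k=3: j=0 S=89.1528 intr=21.3172 cont=23.6360 V=23.6360[hold]; j=1 S=112.7283 intr=0.0000 cont=10.4165 V=10.4165[hold]; j=2 S=142.5382 intr=0.0000 cont=2.9247 V=2.9247[hold]; j=3 S=180.2311 intr=0.0000 cont=0.3855 V=0.3855[hold]  S*(3)=-
k=2: j=0 S=100.2499 intr=10.2201 cont=17.1486 V=17.1486[hold]; j=1 S=126.7600 intr=0.0000 cont=6.7516 V=6.7516[hold]; j=2 S=160.2804 intr=0.0000 cont=1.6849 V=1.6849[hold]  S*(2)=-
k=1: j=0 S=112.7283 intr=0.0000 cont=12.0519 V=12.0519[hold]; j=1 S=142.5382 intr=0.0000 cont=4.2741 V=4.2741[hold]  S*(1)=-
k=0: j=0 S=126.7600 intr=0.0000 cont=8.2422 V=8.2422[hold]  S*(0)=-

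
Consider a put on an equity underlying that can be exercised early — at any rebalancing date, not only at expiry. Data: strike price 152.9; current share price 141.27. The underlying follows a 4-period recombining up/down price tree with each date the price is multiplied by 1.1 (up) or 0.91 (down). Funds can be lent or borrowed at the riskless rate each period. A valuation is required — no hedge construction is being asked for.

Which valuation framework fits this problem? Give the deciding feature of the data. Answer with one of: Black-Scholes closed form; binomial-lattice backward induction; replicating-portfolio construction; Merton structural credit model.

framework: binomial-lattice backward induction

Key observation: with exercise allowed before expiry on a discrete up/down model (4 steps from spot 141.27), the strike-152.9 put's value must be rolled back through the tree testing early exercise at each node.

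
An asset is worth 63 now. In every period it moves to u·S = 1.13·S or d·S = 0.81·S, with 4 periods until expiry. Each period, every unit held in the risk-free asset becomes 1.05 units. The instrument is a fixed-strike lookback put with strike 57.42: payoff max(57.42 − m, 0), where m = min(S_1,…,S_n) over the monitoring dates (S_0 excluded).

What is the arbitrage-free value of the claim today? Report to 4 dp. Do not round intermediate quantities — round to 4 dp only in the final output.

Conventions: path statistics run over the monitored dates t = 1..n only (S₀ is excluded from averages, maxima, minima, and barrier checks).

price = 2.9873

Risk-neutral up-probability p* = (R−d)/(u−d) = (1.05−0.81)/(1.13−0.81) = 0.7500; the claim prices as the p*-weighted sum of path payoffs discounted by R^4.
Enumerate all 2^4 = 16 price paths (U = up ×1.13, D = down ×0.81); each path with k up-moves has probability p*^k·(1−p*)^(4−k).
DDDD: m=27.1194, payoff=30.3006, prob=0.003906
UDDD: m=37.8333, payoff=19.5867, prob=0.011719
DUDD: m=37.8333, payoff=19.5867, prob=0.011719
UUDD: m=52.7798, payoff=4.6402, prob=0.035156
DDUD: m=37.8333, payoff=19.5867, prob=0.011719
UDUD: m=52.7798, payoff=4.6402, prob=0.035156
DUUD: m=51.0300, payoff=6.3900, prob=0.035156
UUUD: m=71.1900, payoff=0.0000, prob=0.105469
DDDU: m=33.4808, payoff=23.9392, prob=0.011719
UDDU: m=46.7078, payoff=10.7122, prob=0.035156
DUDU: m=46.7078, payoff=10.7122, prob=0.035156
UUDU: m=65.1602, payoff=0.0000, prob=0.105469
DDUU: m=41.3343, payoff=16.0857, prob=0.035156
UDUU: m=57.6639, payoff=0.0000, prob=0.105469
DUUU: m=51.0300, payoff=6.3900, prob=0.105469
UUUU: m=71.1900, payoff=0.0000, prob=0.316406
Price = Σ prob·payoff / R^4 = 3.631072 / 1.215506 = 2.9873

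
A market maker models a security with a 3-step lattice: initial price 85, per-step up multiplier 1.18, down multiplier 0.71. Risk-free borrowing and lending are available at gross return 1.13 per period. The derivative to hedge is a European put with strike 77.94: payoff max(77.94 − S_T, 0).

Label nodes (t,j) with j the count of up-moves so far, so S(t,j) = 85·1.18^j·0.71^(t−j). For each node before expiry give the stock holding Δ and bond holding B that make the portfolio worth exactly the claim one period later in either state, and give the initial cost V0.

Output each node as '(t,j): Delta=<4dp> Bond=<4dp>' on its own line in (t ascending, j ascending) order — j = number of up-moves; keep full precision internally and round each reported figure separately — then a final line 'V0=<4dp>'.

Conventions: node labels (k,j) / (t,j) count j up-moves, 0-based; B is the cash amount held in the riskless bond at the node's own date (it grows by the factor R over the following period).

Since d<R<u, set p* = (R−d)/(u−d) = 0.8936; price each node as the discounted p*-expectation of its children.
Expiry values: V(3,0)=47.5176, V(3,1)=27.3788, V(3,2)=0.0000, V(3,3)=0.0000
  t=2,j=0: stock 42.8485 → up 50.5612 (V=27.3788), down 30.4224 (V=47.5176). Price 26.1250; hedge Δ=-1.0000, bond B=68.9735.
  t=2,j=1: stock 71.2130 → up 84.0313 (V=0.0000), down 50.5612 (V=27.3788). Price 2.5776; hedge Δ=-0.8180, bond B=60.8303.
  t=2,j=2: stock 118.3540 → up 139.6577 (V=0.0000), down 84.0313 (V=0.0000). Price 0.0000; hedge Δ=0.0000, bond B=0.0000.
  t=1,j=0: stock 60.3500 → up 71.2130 (V=2.5776), down 42.8485 (V=26.1250). Price 4.4979; hedge Δ=-0.8302, bond B=54.5987.
  t=1,j=1: stock 100.3000 → up 118.3540 (V=0.0000), down 71.2130 (V=2.5776). Price 0.2427; hedge Δ=-0.0547, bond B=5.7268.
  t=0,j=0: stock 85.0000 → up 100.3000 (V=0.2427), down 60.3500 (V=4.4979). Price 0.6153; hedge Δ=-0.1065, bond B=9.6690.
As a check, the time-0 holding Δ(0,0)·S0 + B(0,0) comes to 0.6153 — exactly V0.

(0,0): Delta=-0.1065 Bond=9.6690
(1,0): Delta=-0.8302 Bond=54.5987
(1,1): Delta=-0.0547 Bond=5.7268
(2,0): Delta=-1.0000 Bond=68.9735
(2,1): Delta=-0.8180 Bond=60.8303
(2,2): Delta=0.0000 Bond=0.0000
V0=0.6153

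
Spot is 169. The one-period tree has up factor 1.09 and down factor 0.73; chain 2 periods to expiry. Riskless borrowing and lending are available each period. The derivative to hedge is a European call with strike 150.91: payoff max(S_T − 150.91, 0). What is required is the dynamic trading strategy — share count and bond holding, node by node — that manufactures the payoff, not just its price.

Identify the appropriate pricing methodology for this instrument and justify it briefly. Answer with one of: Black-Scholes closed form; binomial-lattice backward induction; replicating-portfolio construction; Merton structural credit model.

framework: replicating-portfolio construction

Key observation: the mandate to exhibit the hedge at every date and state singles out the replicating-portfolio construction on the 2-period tree with factors 1.09 and 0.73 from 169.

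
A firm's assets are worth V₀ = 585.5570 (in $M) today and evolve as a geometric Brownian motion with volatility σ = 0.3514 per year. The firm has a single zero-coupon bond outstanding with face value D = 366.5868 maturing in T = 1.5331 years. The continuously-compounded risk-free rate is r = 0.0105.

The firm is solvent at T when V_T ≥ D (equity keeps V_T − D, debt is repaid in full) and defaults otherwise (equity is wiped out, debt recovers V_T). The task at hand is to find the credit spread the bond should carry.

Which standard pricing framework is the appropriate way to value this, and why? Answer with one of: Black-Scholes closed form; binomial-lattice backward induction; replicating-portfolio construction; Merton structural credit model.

Key observation: with the firm-asset dynamics (V₀ = 585.5570) and a single zero-coupon liability of face 366.5868 given, debt value, spread, and default probability all derive from the option view of the balance sheet.

framework: Merton structural credit model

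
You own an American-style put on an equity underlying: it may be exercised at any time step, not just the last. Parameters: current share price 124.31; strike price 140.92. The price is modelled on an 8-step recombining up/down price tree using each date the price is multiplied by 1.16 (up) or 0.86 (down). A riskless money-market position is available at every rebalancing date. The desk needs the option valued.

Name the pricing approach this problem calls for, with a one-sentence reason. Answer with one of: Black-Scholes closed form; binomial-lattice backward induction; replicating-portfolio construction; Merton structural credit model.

framework: binomial-lattice backward induction

Key observation: the exercise right at every one of the 8 steps is what matters: each node needs max(140.92 − S, continuation), which only the stepwise tree valuation starting from spot 124.31 delivers.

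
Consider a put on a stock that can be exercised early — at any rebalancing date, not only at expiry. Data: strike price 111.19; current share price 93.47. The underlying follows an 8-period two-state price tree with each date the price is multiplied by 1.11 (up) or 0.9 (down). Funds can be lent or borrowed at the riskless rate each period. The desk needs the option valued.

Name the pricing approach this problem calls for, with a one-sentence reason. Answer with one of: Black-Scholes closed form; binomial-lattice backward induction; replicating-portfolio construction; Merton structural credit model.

Key observation: the defining feature is the embedded early-exercise option across 8 discrete dates on the spot-93.47 tree; pricing the strike-111.19 put means working backward with an exercise test at every node.

framework: binomial-lattice backward induction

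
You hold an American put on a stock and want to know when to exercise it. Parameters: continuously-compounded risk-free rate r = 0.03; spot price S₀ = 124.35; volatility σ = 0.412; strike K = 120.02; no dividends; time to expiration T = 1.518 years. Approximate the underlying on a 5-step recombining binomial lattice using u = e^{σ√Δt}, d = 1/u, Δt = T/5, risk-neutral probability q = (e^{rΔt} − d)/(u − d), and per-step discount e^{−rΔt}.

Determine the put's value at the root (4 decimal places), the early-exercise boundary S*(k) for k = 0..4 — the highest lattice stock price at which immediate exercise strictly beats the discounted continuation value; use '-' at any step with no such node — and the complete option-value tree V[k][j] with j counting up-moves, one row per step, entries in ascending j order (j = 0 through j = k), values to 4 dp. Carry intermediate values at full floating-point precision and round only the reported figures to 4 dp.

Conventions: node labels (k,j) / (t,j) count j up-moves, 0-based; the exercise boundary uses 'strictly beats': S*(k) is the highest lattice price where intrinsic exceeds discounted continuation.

params: Δt=0.30360 u=1.25484 d=0.79691 q=0.46347 e^(-rΔt)=0.99093
t_5 payoffs: 80.0535 57.0873 20.9241 0.0000 0.0000 0.0000
t_4: node(4,0) S=50.1518 payoff=69.8682 vs cont=68.7801 → 69.8682 [stop]  node(4,1) S=78.9707 payoff=41.0493 vs cont=39.9611 → 41.0493 [stop]  node(4,2) S=124.3500 payoff=0.0000 vs cont=11.1246 → 11.1246 [wait]  node(4,3) S=195.8058 payoff=0.0000 vs cont=0.0000 → 0.0000 [wait]  node(4,4) S=308.3226 payoff=0.0000 vs cont=0.0000 → 0.0000 [wait]  ⇒ S*(4)=78.9707
t_3: node(3,0) S=62.9327 payoff=57.0873 vs cont=55.9992 → 57.0873 [stop]  node(3,1) S=99.0959 payoff=20.9241 vs cont=26.9337 → 26.9337 [wait]  node(3,2) S=156.0399 payoff=0.0000 vs cont=5.9146 → 5.9146 [wait]  node(3,3) S=245.7058 payoff=0.0000 vs cont=0.0000 → 0.0000 [wait]  ⇒ S*(3)=62.9327
t_2: node(2,0) S=78.9707 payoff=41.0493 vs cont=42.7211 → 42.7211 [wait]  node(2,1) S=124.3500 payoff=0.0000 vs cont=17.0361 → 17.0361 [wait]  node(2,2) S=195.8058 payoff=0.0000 vs cont=3.1446 → 3.1446 [wait]  ⇒ S*(2)=-
t_1: node(1,0) S=99.0959 payoff=20.9241 vs cont=30.5375 → 30.5375 [wait]  node(1,1) S=156.0399 payoff=0.0000 vs cont=10.5017 → 10.5017 [wait]  ⇒ S*(1)=-
t_0: node(0,0) S=124.3500 payoff=0.0000 vs cont=21.0588 → 21.0588 [wait]  ⇒ S*(0)=-

price = 21.0588
boundary = - - - 62.9327 78.9707
tree:
21.0588
30.5375 10.5017
42.7211 17.0361 3.1446
57.0873 26.9337 5.9146 0.0000
69.8682 41.0493 11.1246 0.0000 0.0000
80.0535 57.0873 20.9241 0.0000 0.0000 0.0000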